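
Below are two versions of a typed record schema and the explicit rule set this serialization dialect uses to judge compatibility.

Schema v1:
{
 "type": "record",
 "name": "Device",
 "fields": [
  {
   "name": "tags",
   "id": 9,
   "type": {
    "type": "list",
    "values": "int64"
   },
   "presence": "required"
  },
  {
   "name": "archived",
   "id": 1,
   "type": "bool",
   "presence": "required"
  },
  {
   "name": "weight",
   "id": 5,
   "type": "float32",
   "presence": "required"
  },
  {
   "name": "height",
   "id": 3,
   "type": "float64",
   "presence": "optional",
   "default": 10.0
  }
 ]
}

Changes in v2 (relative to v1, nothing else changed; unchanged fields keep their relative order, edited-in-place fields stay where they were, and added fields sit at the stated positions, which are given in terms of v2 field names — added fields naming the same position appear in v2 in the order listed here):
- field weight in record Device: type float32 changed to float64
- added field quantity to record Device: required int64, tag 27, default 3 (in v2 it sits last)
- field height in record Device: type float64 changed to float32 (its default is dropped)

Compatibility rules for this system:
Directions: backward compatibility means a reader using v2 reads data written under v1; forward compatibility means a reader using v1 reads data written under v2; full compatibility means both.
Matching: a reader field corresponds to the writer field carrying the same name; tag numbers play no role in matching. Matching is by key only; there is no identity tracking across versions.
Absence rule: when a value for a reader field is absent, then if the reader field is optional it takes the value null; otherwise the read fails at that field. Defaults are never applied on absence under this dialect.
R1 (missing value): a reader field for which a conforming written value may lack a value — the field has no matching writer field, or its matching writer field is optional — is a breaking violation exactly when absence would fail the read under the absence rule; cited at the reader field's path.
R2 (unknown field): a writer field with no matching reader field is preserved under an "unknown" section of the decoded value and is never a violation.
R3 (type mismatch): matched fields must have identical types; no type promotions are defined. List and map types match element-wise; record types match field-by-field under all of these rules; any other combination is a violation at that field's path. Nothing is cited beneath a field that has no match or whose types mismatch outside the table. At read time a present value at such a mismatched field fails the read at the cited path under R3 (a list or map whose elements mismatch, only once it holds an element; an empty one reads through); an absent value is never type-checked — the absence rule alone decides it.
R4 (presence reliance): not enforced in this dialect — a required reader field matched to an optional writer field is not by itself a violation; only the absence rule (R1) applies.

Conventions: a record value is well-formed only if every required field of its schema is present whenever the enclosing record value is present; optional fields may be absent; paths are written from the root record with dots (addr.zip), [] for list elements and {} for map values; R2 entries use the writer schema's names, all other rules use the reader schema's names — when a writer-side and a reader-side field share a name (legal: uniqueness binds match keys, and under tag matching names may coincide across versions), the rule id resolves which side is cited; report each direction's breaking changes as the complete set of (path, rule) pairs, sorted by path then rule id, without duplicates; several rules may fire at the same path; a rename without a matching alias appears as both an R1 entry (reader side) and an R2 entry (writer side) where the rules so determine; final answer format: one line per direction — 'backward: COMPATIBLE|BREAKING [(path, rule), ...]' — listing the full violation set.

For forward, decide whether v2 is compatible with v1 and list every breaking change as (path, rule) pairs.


forward: BREAKING [(height, R3), (weight, R3)]

in Device below, arrows point writer -> reader
forward analysis of Device with v1 as reader and v2 as writer:
  writer required, list<int64> -> list<int64>: reader tags maps from writer tags
  writer required, bool -> bool: reader archived maps from writer archived
  writer required, float64 -> float32: reader weight maps from writer weight
  writer optional, float32 -> float64: reader height maps from writer height
  quantity (writer side), unknown to reader
  R3 fires at height
  R3 fires at weight
  forward on Device therefore BREAKING (2)
remaining Device differences; none change what is asked:
  added field quantity to record Device: required int64, tag 27, default 3 (in v2 it sits last) -> affects backward compatibility only, which is not asked


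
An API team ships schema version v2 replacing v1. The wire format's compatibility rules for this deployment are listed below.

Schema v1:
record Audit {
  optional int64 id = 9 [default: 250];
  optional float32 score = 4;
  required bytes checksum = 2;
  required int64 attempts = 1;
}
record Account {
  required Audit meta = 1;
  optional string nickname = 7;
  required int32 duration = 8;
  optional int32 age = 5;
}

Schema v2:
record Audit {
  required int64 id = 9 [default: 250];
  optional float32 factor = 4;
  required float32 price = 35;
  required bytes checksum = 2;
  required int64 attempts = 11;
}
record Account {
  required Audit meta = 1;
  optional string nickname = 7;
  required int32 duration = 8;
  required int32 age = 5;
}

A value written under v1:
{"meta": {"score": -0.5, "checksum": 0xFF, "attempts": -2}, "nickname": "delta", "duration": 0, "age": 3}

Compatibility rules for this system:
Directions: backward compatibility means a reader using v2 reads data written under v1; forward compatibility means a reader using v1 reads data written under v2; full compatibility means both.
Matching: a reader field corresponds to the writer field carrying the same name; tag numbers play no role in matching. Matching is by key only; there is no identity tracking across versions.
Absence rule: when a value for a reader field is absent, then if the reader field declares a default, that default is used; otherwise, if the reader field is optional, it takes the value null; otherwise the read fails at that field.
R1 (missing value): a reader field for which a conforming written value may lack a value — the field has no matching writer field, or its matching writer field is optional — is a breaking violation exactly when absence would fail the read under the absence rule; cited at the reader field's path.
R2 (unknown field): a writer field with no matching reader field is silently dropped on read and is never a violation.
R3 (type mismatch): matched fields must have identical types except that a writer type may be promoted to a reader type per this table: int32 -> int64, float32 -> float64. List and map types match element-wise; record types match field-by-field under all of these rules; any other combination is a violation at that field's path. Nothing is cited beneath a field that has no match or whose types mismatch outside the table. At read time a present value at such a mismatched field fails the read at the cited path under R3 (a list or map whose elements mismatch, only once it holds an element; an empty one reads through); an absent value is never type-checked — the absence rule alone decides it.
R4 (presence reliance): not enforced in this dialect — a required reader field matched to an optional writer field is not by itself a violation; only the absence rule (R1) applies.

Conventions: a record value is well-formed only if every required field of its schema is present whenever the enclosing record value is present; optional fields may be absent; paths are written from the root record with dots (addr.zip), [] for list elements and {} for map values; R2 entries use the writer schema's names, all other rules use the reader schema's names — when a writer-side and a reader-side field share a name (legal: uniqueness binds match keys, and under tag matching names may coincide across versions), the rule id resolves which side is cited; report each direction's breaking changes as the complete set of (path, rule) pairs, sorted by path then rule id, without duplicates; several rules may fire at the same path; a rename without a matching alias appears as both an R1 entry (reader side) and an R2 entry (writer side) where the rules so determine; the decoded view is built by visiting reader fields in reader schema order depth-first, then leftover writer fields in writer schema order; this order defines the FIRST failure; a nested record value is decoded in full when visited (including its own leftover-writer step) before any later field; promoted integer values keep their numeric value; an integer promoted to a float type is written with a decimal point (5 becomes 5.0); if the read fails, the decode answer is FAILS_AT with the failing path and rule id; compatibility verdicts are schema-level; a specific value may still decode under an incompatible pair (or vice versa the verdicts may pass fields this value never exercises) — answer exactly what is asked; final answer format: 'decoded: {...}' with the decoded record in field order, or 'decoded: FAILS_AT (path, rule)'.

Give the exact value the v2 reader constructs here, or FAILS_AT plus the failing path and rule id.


each type pair in Account: writer, then reader
decoding the Account value with the v2 reader:
  meta.id := 250 (absent -> default)
  meta.factor := null (absent, optional -> null)
  read fails at meta.price under R1 (no fill)
  => FAILS_AT (meta.price, R1)
ruling out the remaining Account differences:
  field id in record Audit: optional changed to required -> no rule fires on it and the decoded Account view is identical with or without it
  renamed field score to factor in record Audit -> no rule fires on it and the decoded Account view is identical with or without it
  field attempts in record Audit: tag 1 changed to 11 -> no rule fires on it and the decoded Account view is identical with or without it
  field age in record Account: optional changed to required -> matters for Account compatibility verdicts, not for this value's decode

decoded: FAILS_AT (meta.price, R1)


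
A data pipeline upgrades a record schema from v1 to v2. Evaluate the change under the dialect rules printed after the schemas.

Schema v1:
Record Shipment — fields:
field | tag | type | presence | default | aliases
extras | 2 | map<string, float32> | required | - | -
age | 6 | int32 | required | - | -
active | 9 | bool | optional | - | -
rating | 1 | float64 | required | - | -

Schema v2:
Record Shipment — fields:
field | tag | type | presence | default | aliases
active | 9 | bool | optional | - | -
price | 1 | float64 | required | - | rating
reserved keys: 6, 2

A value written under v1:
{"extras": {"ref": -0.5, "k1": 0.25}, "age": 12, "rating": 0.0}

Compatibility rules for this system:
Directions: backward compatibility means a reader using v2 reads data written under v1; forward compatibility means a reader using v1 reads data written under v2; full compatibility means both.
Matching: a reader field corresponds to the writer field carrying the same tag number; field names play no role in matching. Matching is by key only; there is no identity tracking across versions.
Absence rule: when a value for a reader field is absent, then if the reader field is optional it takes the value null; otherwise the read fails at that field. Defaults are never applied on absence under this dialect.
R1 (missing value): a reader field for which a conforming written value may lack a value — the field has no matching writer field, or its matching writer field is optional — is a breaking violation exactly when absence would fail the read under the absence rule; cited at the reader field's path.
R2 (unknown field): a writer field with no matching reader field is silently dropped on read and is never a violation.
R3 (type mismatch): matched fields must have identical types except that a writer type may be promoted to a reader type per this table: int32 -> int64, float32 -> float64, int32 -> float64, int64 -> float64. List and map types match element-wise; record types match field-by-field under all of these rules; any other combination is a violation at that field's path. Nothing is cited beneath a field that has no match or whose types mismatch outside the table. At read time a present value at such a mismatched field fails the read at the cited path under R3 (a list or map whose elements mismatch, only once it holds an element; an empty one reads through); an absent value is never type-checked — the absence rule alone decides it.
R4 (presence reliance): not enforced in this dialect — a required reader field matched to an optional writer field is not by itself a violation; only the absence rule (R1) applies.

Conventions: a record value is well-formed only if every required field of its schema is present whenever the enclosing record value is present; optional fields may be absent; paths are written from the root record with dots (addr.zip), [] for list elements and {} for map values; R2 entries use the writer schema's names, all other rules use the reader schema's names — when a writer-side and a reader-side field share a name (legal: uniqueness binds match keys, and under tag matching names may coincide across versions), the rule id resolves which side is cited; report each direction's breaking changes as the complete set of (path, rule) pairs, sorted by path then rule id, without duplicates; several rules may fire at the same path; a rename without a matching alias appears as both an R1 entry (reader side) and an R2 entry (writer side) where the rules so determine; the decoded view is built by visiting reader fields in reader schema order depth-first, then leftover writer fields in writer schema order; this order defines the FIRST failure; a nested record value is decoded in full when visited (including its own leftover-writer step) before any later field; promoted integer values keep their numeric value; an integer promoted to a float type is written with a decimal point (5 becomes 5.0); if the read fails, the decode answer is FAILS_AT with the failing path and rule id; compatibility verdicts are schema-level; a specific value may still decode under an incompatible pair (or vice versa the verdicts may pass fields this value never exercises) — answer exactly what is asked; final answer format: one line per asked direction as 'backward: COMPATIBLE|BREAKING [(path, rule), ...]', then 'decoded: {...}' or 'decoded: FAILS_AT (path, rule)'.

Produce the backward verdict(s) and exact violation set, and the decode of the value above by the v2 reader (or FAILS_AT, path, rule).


each type pair in Shipment: writer, then reader
backward pass over Shipment, reader schema v2, writer schema v1:
  bool -> bool, writer optional: active aligns to active
  float64 -> float64, writer required: price aligns to rating
  writer extras: unknown to reader
  writer age: unknown to reader
  nothing fires on Shipment: backward is COMPATIBLE
migrating the Shipment value to v2:
  active := null (not supplied -> null)
  price := 0.0 (from writer rating)
  writer extras: unmatched, discarded
  writer age: unmatched, discarded
  => decoded: {"active": null, "price": 0.0}

backward: COMPATIBLE []; decoded: {"active": null, "price": 0.0}


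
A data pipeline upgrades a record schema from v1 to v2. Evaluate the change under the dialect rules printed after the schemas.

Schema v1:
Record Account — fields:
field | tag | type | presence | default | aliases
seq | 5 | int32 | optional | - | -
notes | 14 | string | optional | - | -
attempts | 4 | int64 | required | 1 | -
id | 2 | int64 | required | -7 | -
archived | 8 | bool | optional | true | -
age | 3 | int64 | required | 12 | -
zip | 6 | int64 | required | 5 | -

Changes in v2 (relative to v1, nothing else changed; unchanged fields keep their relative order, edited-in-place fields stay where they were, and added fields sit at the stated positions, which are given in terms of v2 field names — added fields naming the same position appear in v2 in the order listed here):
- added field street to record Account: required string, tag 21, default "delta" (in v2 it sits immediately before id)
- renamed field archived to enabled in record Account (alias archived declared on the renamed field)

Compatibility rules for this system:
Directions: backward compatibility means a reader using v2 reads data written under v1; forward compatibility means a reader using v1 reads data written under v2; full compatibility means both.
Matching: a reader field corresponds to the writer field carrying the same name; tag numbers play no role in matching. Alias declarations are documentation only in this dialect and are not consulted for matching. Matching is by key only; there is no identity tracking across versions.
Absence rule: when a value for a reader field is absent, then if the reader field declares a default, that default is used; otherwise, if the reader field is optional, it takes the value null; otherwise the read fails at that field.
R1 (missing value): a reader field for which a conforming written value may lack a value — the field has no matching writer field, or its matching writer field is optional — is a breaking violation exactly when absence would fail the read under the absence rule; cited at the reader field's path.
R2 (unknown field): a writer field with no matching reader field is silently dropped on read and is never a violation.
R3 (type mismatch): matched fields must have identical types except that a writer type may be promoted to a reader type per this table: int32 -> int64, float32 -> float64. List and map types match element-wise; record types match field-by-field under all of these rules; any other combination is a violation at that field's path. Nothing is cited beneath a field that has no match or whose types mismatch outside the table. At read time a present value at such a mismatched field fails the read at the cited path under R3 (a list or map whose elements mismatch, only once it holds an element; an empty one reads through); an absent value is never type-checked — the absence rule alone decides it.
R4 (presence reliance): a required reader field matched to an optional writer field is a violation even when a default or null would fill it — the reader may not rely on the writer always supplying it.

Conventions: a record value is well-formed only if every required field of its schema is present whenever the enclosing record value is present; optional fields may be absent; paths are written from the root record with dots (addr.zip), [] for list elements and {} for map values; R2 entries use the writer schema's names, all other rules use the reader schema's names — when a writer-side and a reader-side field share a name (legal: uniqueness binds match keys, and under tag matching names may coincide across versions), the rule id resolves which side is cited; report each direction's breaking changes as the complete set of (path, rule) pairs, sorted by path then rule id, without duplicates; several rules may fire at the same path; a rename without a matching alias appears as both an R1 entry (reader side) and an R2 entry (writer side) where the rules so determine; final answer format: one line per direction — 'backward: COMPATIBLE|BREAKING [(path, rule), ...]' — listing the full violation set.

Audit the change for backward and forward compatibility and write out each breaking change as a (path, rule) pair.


in Account below, arrows point writer -> reader
backward analysis of Account with v2 as reader and v1 as writer:
  seq: int32 -> int32, writer optional; from seq
  notes: string -> string, writer optional; from notes
  attempts: int64 -> int64, writer required; from attempts
  street: no writer-side match
  id: int64 -> int64, writer required; from id
  enabled: no writer-side match
  age: int64 -> int64, writer required; from age
  zip: int64 -> int64, writer required; from zip
  leftover writer field: archived
  => backward verdict for Account: COMPATIBLE, no violations
forward analysis of Account with v1 as reader and v2 as writer:
  seq: int32 -> int32, writer optional; from seq
  notes: string -> string, writer optional; from notes
  attempts: int64 -> int64, writer required; from attempts
  id: int64 -> int64, writer required; from id
  archived: no writer-side match
  age: int64 -> int64, writer required; from age
  zip: int64 -> int64, writer required; from zip
  leftover writer field: street
  leftover writer field: enabled
  => forward verdict for Account: COMPATIBLE, no violations

backward: COMPATIBLE []; forward: COMPATIBLE []


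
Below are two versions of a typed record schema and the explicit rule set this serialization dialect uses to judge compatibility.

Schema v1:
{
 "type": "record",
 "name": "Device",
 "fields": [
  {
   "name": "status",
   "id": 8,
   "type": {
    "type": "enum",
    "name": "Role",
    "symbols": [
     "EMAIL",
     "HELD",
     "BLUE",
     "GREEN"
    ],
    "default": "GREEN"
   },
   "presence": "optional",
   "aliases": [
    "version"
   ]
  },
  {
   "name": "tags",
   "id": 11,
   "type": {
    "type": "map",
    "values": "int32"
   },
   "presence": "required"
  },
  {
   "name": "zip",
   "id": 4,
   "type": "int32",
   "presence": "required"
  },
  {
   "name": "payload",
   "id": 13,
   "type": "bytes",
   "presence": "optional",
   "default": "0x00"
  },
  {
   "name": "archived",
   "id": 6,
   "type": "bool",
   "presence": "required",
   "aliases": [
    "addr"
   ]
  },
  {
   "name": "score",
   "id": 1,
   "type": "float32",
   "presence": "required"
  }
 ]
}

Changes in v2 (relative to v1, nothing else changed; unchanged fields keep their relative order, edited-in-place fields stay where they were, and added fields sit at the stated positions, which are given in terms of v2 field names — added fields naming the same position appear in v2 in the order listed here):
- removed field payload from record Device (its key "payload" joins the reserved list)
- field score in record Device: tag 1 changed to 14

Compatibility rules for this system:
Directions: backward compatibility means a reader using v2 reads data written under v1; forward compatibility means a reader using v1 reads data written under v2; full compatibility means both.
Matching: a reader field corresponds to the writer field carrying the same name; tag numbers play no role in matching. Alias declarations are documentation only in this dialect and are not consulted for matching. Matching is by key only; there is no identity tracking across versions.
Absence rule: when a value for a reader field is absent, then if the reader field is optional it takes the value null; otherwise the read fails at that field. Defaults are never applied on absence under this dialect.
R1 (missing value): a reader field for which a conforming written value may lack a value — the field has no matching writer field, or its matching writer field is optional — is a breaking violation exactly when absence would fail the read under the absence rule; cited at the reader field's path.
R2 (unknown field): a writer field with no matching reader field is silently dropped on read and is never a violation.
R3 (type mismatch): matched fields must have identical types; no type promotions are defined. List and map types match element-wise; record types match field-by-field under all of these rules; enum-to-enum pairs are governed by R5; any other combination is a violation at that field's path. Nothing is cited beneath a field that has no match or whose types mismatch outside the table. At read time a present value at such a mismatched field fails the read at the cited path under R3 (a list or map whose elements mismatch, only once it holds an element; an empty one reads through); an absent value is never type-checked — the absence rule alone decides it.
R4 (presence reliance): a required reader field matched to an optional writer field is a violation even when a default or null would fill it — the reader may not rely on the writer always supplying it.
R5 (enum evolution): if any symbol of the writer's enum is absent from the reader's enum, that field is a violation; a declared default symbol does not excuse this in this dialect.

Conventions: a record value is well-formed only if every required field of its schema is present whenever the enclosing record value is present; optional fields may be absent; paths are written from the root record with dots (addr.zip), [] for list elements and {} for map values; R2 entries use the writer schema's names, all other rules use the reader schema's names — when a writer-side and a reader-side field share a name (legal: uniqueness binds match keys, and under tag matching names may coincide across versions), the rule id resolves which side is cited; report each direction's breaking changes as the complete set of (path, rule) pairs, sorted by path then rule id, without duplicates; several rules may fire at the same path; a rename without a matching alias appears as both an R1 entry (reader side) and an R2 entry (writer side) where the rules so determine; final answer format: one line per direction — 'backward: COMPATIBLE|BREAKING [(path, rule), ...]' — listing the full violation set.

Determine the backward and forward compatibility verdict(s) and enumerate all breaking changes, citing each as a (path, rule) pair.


each type pair in Device: writer, then reader
backward for Device (reader v2, writer v1):
  status: paired with writer status (Role -> Role; writer optional)
  tags: paired with writer tags (map<string, int32> -> map<string, int32>; writer required)
  zip: paired with writer zip (int32 -> int32; writer required)
  archived: paired with writer archived (bool -> bool; writer required)
  score: paired with writer score (float32 -> float32; writer required)
  leftover writer field: payload
  nothing fires on Device: backward is COMPATIBLE
forward for Device (reader v1, writer v2):
  status: paired with writer status (Role -> Role; writer optional)
  tags: paired with writer tags (map<string, int32> -> map<string, int32>; writer required)
  zip: paired with writer zip (int32 -> int32; writer required)
  payload: no writer match
  archived: paired with writer archived (bool -> bool; writer required)
  score: paired with writer score (float32 -> float32; writer required)
  nothing fires on Device: forward is COMPATIBLE

backward: COMPATIBLE []; forward: COMPATIBLE []


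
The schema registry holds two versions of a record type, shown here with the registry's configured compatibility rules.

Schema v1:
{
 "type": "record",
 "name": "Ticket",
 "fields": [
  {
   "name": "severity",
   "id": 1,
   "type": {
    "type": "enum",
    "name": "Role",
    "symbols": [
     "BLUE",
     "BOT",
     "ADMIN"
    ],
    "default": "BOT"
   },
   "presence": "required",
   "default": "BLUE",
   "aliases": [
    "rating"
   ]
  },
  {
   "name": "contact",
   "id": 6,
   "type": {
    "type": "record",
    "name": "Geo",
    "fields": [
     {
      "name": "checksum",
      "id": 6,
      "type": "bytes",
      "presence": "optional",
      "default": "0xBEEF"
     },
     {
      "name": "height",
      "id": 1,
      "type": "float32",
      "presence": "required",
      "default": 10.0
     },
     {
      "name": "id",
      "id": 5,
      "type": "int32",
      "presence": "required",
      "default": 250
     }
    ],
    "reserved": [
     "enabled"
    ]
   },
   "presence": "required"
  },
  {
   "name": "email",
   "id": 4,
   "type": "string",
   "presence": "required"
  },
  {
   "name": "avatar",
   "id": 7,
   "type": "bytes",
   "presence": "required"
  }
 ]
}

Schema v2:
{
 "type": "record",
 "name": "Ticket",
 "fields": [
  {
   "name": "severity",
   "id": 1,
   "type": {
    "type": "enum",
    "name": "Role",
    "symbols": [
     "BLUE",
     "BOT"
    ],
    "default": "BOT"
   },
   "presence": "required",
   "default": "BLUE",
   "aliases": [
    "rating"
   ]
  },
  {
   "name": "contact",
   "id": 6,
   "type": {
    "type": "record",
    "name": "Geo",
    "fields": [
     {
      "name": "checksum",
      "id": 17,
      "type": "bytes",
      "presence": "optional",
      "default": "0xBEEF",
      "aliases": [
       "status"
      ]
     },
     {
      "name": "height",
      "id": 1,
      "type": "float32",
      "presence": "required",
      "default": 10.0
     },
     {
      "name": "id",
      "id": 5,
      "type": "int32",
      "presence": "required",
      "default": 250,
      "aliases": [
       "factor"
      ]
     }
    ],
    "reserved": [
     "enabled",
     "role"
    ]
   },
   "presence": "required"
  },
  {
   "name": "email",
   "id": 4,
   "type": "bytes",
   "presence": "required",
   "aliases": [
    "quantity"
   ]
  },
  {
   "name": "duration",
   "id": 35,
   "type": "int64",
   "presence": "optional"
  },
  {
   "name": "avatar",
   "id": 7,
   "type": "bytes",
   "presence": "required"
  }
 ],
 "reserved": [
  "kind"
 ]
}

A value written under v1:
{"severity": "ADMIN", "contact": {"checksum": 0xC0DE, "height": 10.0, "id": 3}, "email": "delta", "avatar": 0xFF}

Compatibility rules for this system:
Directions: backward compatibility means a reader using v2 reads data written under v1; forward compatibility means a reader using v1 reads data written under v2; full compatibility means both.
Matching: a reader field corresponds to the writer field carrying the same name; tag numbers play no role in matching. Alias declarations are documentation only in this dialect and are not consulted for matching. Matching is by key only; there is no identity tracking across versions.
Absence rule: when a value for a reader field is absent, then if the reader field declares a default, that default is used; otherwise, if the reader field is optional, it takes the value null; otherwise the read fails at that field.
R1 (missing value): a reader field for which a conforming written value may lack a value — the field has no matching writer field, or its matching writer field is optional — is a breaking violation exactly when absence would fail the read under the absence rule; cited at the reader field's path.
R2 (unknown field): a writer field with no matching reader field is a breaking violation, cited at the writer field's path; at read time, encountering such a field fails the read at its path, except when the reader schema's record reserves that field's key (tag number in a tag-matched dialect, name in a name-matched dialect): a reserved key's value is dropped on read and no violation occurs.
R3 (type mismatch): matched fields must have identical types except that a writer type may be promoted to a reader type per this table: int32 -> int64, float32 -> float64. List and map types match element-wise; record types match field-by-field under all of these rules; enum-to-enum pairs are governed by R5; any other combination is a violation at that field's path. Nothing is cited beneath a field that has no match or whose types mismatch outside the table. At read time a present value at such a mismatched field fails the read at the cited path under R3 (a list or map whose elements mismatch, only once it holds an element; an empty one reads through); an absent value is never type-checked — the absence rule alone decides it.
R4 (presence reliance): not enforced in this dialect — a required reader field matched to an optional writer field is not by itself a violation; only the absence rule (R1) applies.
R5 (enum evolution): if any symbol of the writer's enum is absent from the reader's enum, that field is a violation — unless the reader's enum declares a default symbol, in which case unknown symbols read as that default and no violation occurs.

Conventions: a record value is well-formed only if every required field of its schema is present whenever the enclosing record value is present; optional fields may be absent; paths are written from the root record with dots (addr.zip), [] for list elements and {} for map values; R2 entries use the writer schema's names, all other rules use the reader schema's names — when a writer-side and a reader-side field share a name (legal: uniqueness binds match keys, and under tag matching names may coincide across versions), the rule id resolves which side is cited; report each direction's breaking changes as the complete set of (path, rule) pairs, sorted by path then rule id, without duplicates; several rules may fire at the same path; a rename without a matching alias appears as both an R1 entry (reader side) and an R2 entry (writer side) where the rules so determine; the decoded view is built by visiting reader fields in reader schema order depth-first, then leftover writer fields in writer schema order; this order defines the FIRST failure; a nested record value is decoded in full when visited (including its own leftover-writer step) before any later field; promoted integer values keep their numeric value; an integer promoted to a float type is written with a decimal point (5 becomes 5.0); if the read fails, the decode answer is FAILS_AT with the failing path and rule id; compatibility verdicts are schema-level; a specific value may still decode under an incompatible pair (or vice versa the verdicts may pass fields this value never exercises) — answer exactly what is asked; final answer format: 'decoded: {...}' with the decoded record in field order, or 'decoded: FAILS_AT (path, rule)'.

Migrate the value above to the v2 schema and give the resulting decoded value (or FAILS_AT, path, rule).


each type pair in Ticket: writer, then reader
decoding the Ticket value with the v2 reader:
  severity := "BOT" (symbol ADMIN -> reader default)
  contact.checksum := 0xC0DE
  contact.height := 10.0
  contact.id := 3
  read fails at email under R3
  => FAILS_AT (email, R3)
checking off the Ticket differences that do not matter here:
  enum Role (field severity in record Ticket): symbol ADMIN removed -> fires no rule on Ticket under this dialect and leaves the result unchanged
  field checksum in record Geo: tag 6 changed to 17 -> fires no rule on Ticket under this dialect and leaves the result unchanged
  added field duration to record Ticket: optional int64, tag 35 (in v2 it sits immediately before avatar) -> changes Ticket's schema-level verdicts only — the decode of this value is the same

decoded: FAILS_AT (email, R3)


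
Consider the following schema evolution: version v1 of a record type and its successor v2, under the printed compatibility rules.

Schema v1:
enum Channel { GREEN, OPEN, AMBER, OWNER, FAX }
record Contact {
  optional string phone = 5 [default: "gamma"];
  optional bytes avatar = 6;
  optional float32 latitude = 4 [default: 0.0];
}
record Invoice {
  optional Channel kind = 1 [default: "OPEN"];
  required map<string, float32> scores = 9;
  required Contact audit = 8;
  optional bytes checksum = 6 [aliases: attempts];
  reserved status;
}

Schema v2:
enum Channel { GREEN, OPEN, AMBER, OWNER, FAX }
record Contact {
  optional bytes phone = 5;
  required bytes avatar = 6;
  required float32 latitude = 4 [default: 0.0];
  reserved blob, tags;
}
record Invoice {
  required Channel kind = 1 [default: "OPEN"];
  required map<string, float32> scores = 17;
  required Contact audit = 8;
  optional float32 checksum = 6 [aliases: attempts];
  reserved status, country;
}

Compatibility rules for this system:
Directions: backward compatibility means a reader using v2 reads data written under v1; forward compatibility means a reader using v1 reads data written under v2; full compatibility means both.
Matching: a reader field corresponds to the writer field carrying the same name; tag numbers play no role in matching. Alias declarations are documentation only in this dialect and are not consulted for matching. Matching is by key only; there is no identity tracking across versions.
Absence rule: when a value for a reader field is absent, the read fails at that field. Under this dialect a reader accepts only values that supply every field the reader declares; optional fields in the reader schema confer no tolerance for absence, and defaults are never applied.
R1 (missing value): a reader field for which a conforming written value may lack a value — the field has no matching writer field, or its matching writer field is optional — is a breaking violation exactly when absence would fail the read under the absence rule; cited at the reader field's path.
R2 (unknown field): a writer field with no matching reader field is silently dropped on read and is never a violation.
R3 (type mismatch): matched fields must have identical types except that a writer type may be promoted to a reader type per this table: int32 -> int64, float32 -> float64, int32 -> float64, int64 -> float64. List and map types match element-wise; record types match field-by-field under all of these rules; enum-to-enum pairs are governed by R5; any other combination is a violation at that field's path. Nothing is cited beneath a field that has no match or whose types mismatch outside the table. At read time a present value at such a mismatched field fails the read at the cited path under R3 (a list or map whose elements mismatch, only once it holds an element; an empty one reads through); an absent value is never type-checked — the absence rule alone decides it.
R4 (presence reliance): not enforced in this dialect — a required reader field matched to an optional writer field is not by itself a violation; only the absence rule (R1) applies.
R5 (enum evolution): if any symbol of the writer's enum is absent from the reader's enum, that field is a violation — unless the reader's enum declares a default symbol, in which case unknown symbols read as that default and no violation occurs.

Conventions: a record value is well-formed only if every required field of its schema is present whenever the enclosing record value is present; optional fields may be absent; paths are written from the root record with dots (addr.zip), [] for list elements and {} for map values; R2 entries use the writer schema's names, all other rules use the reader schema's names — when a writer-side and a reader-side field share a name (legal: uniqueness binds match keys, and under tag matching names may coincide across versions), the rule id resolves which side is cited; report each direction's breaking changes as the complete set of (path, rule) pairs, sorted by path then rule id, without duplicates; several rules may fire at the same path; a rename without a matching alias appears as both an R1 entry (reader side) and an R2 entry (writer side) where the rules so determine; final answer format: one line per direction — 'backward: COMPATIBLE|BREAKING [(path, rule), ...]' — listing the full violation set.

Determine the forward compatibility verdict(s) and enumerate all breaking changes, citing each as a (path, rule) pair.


the writer's type comes first in each Invoice pair
forward analysis of Invoice with v1 as reader and v2 as writer:
  Channel -> Channel, writer required: kind aligns to kind
  map<string, float32> -> map<string, float32>, writer required: scores aligns to scores
  Contact -> Contact, writer required: audit aligns to audit
  float32 -> bytes, writer optional: checksum aligns to checksum
  bytes -> string, writer optional: audit.phone aligns to audit.phone
  bytes -> bytes, writer required: audit.avatar aligns to audit.avatar
  float32 -> float32, writer required: audit.latitude aligns to audit.latitude
  violation R1 at audit.phone
  violation R3 at audit.phone
  violation R1 at checksum
  violation R3 at checksum
  => forward: BREAKING (4)
the rest of the Invoice diff is inert for this question:
  field scores in record Invoice: tag 9 changed to 17 -> fires no rule on Invoice, leaving the asked answer as it is

forward: BREAKING [(audit.phone, R1), (audit.phone, R3), (checksum, R1), (checksum, R3)]


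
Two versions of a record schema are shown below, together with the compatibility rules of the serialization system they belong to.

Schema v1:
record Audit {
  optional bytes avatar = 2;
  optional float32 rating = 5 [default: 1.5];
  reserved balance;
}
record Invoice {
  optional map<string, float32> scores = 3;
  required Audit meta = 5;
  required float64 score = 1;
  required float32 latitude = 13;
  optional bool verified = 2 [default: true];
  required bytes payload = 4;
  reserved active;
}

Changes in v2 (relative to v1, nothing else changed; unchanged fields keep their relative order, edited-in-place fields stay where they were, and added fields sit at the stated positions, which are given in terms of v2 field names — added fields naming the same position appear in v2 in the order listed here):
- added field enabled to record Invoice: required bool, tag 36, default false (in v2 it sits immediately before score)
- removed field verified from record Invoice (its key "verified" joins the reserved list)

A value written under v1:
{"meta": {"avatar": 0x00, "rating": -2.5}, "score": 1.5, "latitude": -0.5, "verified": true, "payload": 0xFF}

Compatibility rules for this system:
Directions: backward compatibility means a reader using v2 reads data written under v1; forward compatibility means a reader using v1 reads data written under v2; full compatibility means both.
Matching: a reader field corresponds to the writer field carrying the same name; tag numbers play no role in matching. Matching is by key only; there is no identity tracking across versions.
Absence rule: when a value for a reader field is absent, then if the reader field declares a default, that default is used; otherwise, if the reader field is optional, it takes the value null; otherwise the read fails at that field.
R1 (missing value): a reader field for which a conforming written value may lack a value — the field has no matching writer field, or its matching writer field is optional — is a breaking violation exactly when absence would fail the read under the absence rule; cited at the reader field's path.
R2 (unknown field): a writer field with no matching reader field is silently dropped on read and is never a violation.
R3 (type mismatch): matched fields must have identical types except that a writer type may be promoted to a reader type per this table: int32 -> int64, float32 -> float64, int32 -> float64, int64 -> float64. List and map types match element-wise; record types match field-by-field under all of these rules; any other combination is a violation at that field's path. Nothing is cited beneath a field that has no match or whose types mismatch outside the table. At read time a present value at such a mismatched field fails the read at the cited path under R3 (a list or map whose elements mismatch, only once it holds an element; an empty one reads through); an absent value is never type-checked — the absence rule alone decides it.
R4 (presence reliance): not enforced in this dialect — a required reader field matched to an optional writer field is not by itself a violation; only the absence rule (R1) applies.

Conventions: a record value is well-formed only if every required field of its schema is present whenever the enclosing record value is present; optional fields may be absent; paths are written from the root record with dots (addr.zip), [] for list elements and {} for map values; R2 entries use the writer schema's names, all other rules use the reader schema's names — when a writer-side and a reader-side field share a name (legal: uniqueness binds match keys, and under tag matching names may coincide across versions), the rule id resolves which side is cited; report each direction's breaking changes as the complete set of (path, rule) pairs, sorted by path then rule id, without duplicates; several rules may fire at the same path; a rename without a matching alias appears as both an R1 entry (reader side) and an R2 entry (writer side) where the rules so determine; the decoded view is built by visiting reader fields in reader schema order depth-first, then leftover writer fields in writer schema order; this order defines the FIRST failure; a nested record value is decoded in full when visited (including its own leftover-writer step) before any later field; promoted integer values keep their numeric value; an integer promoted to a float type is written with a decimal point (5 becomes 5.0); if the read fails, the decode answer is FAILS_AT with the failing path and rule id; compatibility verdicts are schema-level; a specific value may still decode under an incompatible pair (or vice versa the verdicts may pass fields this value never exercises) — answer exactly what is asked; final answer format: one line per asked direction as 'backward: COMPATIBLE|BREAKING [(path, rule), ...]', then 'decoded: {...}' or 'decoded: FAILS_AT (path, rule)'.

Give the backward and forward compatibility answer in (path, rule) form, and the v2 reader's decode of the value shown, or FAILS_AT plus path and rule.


each type pair in Invoice: writer, then reader
backward pass over Invoice, reader schema v2, writer schema v1:
  writer optional, map<string, float32> -> map<string, float32>: reader scores maps from writer scores
  writer required, Audit -> Audit: reader meta maps from writer meta
  enabled: no writer-side match
  writer required, float64 -> float64: reader score maps from writer score
  writer required, float32 -> float32: reader latitude maps from writer latitude
  writer required, bytes -> bytes: reader payload maps from writer payload
  writer field verified has no reader counterpart
  writer optional, bytes -> bytes: reader meta.avatar maps from writer meta.avatar
  writer optional, float32 -> float32: reader meta.rating maps from writer meta.rating
  => no violations; backward on Invoice: COMPATIBLE
forward pass over Invoice, reader schema v1, writer schema v2:
  writer optional, map<string, float32> -> map<string, float32>: reader scores maps from writer scores
  writer required, Audit -> Audit: reader meta maps from writer meta
  writer required, float64 -> float64: reader score maps from writer score
  writer required, float32 -> float32: reader latitude maps from writer latitude
  verified: no writer-side match
  writer required, bytes -> bytes: reader payload maps from writer payload
  writer field enabled has no reader counterpart
  writer optional, bytes -> bytes: reader meta.avatar maps from writer meta.avatar
  writer optional, float32 -> float32: reader meta.rating maps from writer meta.rating
  => no violations; forward on Invoice: COMPATIBLE
migrating the Invoice value to v2:
  scores := null (missing; optional => null)
  meta.avatar := 0x00
  meta.rating := -2.5
  enabled := false (missing; default applied)
  score := 1.5
  latitude := -0.5
  payload := 0xFF
  writer verified: no reader field; dropped
  => decoded: {"scores": null, "meta": {"avatar": 0x00, "rating": -2.5}, "enabled": false, "score": 1.5, "latitude": -0.5, "payload": 0xFF}

backward: COMPATIBLE []; forward: COMPATIBLE []; decoded: {"scores": null, "meta": {"avatar": 0x00, "rating": -2.5}, "enabled": false, "score": 1.5, "latitude": -0.5, "payload": 0xFF}
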